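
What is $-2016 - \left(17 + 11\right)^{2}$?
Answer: $-2800$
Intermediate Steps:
$-2016 - \left(17 + 11\right)^{2} = -2016 - 28^{2} = -2016 - 784 = -2800$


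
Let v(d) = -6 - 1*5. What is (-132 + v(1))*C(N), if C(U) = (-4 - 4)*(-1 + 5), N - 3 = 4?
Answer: 4576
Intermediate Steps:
v(d) = -11 (v(d) = -6 - 5 = -11)
N = 7 (N = 3 + 4 = 7)
C(U) = -32 (C(U) = -8*4 = -32)
(-132 + v(1))*C(N) = (-132 - 11)*(-32) = -143*(-32) = 4576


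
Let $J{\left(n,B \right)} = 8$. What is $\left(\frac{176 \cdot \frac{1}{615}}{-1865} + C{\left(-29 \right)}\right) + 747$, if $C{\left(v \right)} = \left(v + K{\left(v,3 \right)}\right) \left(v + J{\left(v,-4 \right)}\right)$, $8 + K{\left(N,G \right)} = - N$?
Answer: $\frac{1049481949}{1146975} \approx 915.0$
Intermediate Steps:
$K{\left(N,G \right)} = -8 - N$
$C{\left(v \right)} = -64 - 8 v$ ($C{\left(v \right)} = \left(v - \left(8 + v\right)\right) \left(v + 8\right) = - 8 \left(8 + v\right) = -64 - 8 v$)
$\left(\frac{176 \cdot \frac{1}{615}}{-1865} + C{\left(-29 \right)}\right) + 747 = \left(\frac{176 \cdot \frac{1}{615}}{-1865} - -168\right) + 747 = \left(176 \cdot \frac{1}{615} \left(- \frac{1}{1865}\right) + \left(-64 + 232\right)\right) + 747 = \left(\frac{176}{615} \left(- \frac{1}{1865}\right) + 168\right) + 747 = \left(- \frac{176}{1146975} + 168\right) + 747 = \frac{192691624}{1146975} + 747 = \frac{1049481949}{1146975}$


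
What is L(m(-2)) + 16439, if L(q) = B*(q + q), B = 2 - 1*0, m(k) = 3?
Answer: 16451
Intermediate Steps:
B = 2 (B = 2 + 0 = 2)
L(q) = 4*q (L(q) = 2*(q + q) = 2*(2*q) = 4*q)
L(m(-2)) + 16439 = 4*3 + 16439 = 12 + 16439 = 16451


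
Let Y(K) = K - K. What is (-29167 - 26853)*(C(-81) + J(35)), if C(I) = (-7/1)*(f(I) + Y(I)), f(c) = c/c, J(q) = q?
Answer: -1568560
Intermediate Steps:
Y(K) = 0
f(c) = 1
C(I) = -7 (C(I) = (-7/1)*(1 + 0) = -7*1*1 = -7*1 = -7)
(-29167 - 26853)*(C(-81) + J(35)) = (-29167 - 26853)*(-7 + 35) = -56020*28 = -1568560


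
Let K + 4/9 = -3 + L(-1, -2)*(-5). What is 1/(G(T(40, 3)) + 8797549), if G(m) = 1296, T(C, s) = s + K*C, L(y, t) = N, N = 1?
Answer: 1/8798845 ≈ 1.1365e-7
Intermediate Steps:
L(y, t) = 1
K = -76/9 (K = -4/9 + (-3 + 1*(-5)) = -4/9 + (-3 - 5) = -4/9 - 8 = -76/9 ≈ -8.4444)
T(C, s) = s - 76*C/9
1/(G(T(40, 3)) + 8797549) = 1/(1296 + 8797549) = 1/8798845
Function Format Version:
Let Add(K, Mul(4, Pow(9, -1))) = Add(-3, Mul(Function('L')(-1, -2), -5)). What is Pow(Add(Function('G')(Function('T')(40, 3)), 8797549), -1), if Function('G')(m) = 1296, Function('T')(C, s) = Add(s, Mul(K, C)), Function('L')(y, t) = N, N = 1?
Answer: Rational(1, 8798845) ≈ 1.1365e-7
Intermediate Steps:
Function('L')(y, t) = 1
K = Rational(-76, 9) (K = Add(Rational(-4, 9), Add(-3, Mul(1, -5))) = Add(Rational(-4, 9), Add(-3, -5)) = Add(Rational(-4, 9), -8) = Rational(-76, 9) ≈ -8.4444)
Function('T')(C, s) = Add(s, Mul(Rational(-76, 9), C))
Pow(Add(Function('G')(Function('T')(40, 3)), 8797549), -1) = Pow(Add(1296, 8797549), -1) = Pow(8798845, -1) = Rational(1, 8798845)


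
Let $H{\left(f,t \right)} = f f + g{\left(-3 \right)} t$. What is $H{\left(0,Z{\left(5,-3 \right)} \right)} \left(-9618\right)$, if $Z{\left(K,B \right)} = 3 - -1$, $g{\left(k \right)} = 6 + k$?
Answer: $-115416$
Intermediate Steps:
$Z{\left(K,B \right)} = 4$ ($Z{\left(K,B \right)} = 3 + 1 = 4$)
$H{\left(f,t \right)} = f^{2} + 3 t$ ($H{\left(f,t \right)} = f f + \left(6 - 3\right) t = f^{2} + 3 t$)
$H{\left(0,Z{\left(5,-3 \right)} \right)} \left(-9618\right) = \left(0^{2} + 3 \cdot 4\right) \left(-9618\right) = \left(0 + 12\right) \left(-9618\right) = 12 \left(-9618\right) = -115416$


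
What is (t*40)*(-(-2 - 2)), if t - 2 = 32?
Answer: 5440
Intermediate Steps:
t = 34 (t = 2 + 32 = 34)
(t*40)*(-(-2 - 2)) = (34*40)*(-(-2 - 2)) = 1360*(-1*(-4)) = 1360*4 = 5440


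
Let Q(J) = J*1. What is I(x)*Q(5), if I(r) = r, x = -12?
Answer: -60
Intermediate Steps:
Q(J) = J
I(x)*Q(5) = -12*5 = -60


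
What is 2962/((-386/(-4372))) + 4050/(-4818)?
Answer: 5199240121/154979 ≈ 33548.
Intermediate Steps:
2962/((-386/(-4372))) + 4050/(-4818) = 2962/((-386*(-1/4372))) + 4050*(-1/4818) = 2962/(193/2186) - 675/803 = 2962*(2186/193) - 675/803 = 6474932/193 - 675/803 = 5199240121/154979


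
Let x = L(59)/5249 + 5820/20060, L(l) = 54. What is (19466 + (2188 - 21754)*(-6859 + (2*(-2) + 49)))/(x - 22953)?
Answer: -70201289477593/12084015627 ≈ -5809.4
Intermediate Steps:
x = 1581621/5264747 (x = 54/5249 + 5820/20060 = 54*(1/5249) + 5820*(1/20060) = 54/5249 + 291/1003 = 1581621/5264747 ≈ 0.30042)
(19466 + (2188 - 21754)*(-6859 + (2*(-2) + 49)))/(x - 22953) = (19466 + (2188 - 21754)*(-6859 + (2*(-2) + 49)))/(1581621/5264747 - 22953) = (19466 - 19566*(-6859 + (-4 + 49)))/(-120840156270/5264747) = (19466 - 19566*(-6859 + 45))*(-5264747/120840156270) = (19466 - 19566*(-6814))*(-5264747/120840156270) = (19466 + 133322724)*(-5264747/120840156270) = 133342190*(-5264747/120840156270) = -70201289477593/12084015627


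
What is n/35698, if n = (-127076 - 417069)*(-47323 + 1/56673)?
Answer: 729681135203405/1011556377 ≈ 7.2135e+5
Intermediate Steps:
n = 1459362270406810/56673 (n = -544145*(-47323 + 1/56673) = -544145*(-2681936378/56673) = 1459362270406810/56673 ≈ 2.5751e+10)
n/35698 = (1459362270406810/56673)/35698 = (1459362270406810/56673)*(1/35698) = 729681135203405/1011556377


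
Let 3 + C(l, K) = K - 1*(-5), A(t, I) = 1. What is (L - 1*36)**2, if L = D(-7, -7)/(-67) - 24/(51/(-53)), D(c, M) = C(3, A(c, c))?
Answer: 159946609/1297321 ≈ 123.29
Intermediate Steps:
C(l, K) = 2 + K (C(l, K) = -3 + (K - 1*(-5)) = -3 + (K + 5) = -3 + (5 + K) = 2 + K)
D(c, M) = 3 (D(c, M) = 2 + 1 = 3)
L = 28357/1139 (L = 3/(-67) - 24/(51/(-53)) = 3*(-1/67) - 24/(51*(-1/53)) = -3/67 - 24/(-51/53) = -3/67 - 24*(-53/51) = -3/67 + 424/17 = 28357/1139 ≈ 24.896)
(L - 1*36)**2 = (28357/1139 - 1*36)**2 = (28357/1139 - 36)**2 = (-12647/1139)**2 = 159946609/1297321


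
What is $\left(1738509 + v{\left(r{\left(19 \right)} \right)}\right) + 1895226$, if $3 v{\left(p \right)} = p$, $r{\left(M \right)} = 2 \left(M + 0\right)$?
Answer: $\frac{10901243}{3} \approx 3.6337 \cdot 10^{6}$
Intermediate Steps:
$r{\left(M \right)} = 2 M$
$v{\left(p \right)} = \frac{p}{3}$
$\left(1738509 + v{\left(r{\left(19 \right)} \right)}\right) + 1895226 = \left(1738509 + \frac{2 \cdot 19}{3}\right) + 1895226 = \left(1738509 + \frac{1}{3} \cdot 38\right) + 1895226 = \left(1738509 + \frac{38}{3}\right) + 1895226 = \frac{5215565}{3} + 1895226 = \frac{10901243}{3}$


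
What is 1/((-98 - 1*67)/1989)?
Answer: -663/55 ≈ -12.055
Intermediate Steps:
1/((-98 - 1*67)/1989) = 1/((-98 - 67)*(1/1989)) = 1/(-165*1/1989) = 1/(-55/663) = -663/55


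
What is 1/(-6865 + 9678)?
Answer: 1/2813 ≈ 0.00035549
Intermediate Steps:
1/(-6865 + 9678) = 1/2813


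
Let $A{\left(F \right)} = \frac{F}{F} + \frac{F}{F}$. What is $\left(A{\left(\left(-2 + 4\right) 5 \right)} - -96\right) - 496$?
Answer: $-398$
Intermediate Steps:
$A{\left(F \right)} = 2$ ($A{\left(F \right)} = 1 + 1 = 2$)
$\left(A{\left(\left(-2 + 4\right) 5 \right)} - -96\right) - 496 = \left(2 - -96\right) - 496 = \left(2 + 96\right) - 496 = 98 - 496 = -398$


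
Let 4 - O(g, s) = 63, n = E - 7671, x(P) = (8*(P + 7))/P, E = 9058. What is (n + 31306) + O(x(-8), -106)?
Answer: 32634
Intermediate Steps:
x(P) = (56 + 8*P)/P (x(P) = (8*(7 + P))/P = (56 + 8*P)/P)
n = 1387 (n = 9058 - 7671 = 1387)
O(g, s) = -59 (O(g, s) = 4 - 1*63 = 4 - 63 = -59)
(n + 31306) + O(x(-8), -106) = (1387 + 31306) - 59 = 32693 - 59 = 32634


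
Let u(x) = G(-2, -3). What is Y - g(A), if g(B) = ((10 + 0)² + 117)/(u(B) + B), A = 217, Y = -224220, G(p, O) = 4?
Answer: -49552837/221 ≈ -2.2422e+5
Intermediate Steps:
u(x) = 4
g(B) = 217/(4 + B) (g(B) = ((10 + 0)² + 117)/(4 + B) = (10² + 117)/(4 + B) = (100 + 117)/(4 + B) = 217/(4 + B))
Y - g(A) = -224220 - 217/(4 + 217) = -224220 - 217/221 = -49552837/221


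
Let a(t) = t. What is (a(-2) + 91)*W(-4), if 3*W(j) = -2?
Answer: -178/3 ≈ -59.333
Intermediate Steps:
W(j) = -⅔ (W(j) = (⅓)*(-2) = -⅔)
(a(-2) + 91)*W(-4) = (-2 + 91)*(-⅔) = 89*(-⅔) = -178/3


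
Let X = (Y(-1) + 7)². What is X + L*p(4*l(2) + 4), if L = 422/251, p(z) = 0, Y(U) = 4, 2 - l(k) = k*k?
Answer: 121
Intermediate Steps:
l(k) = 2 - k² (l(k) = 2 - k*k = 2 - k²)
X = 121 (X = (4 + 7)² = 11² = 121)
L = 422/251 (L = 422*(1/251) = 422/251 ≈ 1.6813)
X + L*p(4*l(2) + 4) = 121 + (422/251)*0 = 121 + 0 = 121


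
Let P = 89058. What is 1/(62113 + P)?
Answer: 1/151171 ≈ 6.6150e-6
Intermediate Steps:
1/(62113 + P) = 1/(62113 + 89058) = 1/151171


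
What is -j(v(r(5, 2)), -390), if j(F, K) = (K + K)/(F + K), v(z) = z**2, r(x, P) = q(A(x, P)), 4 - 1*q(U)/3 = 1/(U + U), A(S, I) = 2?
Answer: -832/281 ≈ -2.9609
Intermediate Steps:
q(U) = 12 - 3/(2*U) (q(U) = 12 - 3/(U + U) = 12 - 3*1/(2*U) = 12 - 3/(2*U))
r(x, P) = 45/4 (r(x, P) = 12 - 3/2/2 = 12 - 3/2*1/2 = 12 - 3/4 = 45/4)
j(F, K) = 2*K/(F + K) (j(F, K) = (2*K)/(F + K) = 2*K/(F + K))
-j(v(r(5, 2)), -390) = -2*(-390)/((45/4)**2 - 390) = -2*(-390)/(2025/16 - 390) = -2*(-390)/(-4215/16) = -2*(-390)*(-16)/4215 = -1*832/281 = -832/281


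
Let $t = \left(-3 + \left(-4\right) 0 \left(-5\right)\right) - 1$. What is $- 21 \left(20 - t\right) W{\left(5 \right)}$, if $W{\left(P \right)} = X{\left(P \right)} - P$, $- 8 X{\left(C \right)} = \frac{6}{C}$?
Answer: $\frac{12978}{5} \approx 2595.6$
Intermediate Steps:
$X{\left(C \right)} = - \frac{3}{4 C}$ ($X{\left(C \right)} = - \frac{6 \frac{1}{C}}{8} = - \frac{3}{4 C}$)
$t = -4$ ($t = \left(-3 + 0 \left(-5\right)\right) - 1 = \left(-3 + 0\right) - 1 = -3 - 1 = -4$)
$W{\left(P \right)} = - P - \frac{3}{4 P}$ ($W{\left(P \right)} = - \frac{3}{4 P} - P = - P - \frac{3}{4 P}$)
$- 21 \left(20 - t\right) W{\left(5 \right)} = - 21 \left(20 - -4\right) \left(\left(-1\right) 5 - \frac{3}{4 \cdot 5}\right) = - 21 \left(20 + 4\right) \left(-5 - \frac{3}{20}\right) = \left(-21\right) 24 \left(-5 - \frac{3}{20}\right) = \left(-504\right) \left(- \frac{103}{20}\right) = \frac{12978}{5}$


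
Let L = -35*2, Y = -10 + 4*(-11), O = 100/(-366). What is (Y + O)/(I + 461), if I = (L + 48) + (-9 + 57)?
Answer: -9932/89121 ≈ -0.11144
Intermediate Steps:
O = -50/183 (O = 100*(-1/366) = -50/183 ≈ -0.27322)
Y = -54 (Y = -10 - 44 = -54)
L = -70
I = 26 (I = (-70 + 48) + (-9 + 57) = -22 + 48 = 26)
(Y + O)/(I + 461) = (-54 - 50/183)/(26 + 461) = -9932/183/487 = -9932/183*1/487 = -9932/89121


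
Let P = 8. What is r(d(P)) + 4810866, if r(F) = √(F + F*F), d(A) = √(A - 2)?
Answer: 4810866 + 6^(¼)*√(1 + √6) ≈ 4.8109e+6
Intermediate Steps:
d(A) = √(-2 + A)
r(F) = √(F + F²)
r(d(P)) + 4810866 = √(√(-2 + 8)*(1 + √(-2 + 8))) + 4810866 = √(√6*(1 + √6)) + 4810866 = 6^(¼)*√(1 + √6) + 4810866 = 4810866 + 6^(¼)*√(1 + √6)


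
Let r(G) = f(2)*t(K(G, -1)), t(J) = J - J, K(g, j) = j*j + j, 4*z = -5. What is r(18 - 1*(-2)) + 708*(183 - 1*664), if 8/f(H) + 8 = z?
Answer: -340548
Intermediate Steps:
z = -5/4 (z = (¼)*(-5) = -5/4 ≈ -1.2500)
K(g, j) = j + j² (K(g, j) = j² + j = j + j²)
f(H) = -32/37 (f(H) = 8/(-8 - 5/4) = 8/(-37/4) = 8*(-4/37) = -32/37)
t(J) = 0
r(G) = 0 (r(G) = -32/37*0 = 0)
r(18 - 1*(-2)) + 708*(183 - 1*664) = 0 + 708*(183 - 1*664) = 0 + 708*(183 - 664) = 0 + 708*(-481) = 0 - 340548 = -340548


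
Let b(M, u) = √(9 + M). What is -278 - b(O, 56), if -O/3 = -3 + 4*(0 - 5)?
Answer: -278 - √78 ≈ -286.83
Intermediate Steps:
O = 69 (O = -3*(-3 + 4*(0 - 5)) = -3*(-3 + 4*(-5)) = -3*(-3 - 20) = -3*(-23) = 69)
-278 - b(O, 56) = -278 - √(9 + 69) = -278 - √78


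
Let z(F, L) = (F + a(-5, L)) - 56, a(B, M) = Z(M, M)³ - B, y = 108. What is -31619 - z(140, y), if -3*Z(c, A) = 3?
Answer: -31707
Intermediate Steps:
Z(c, A) = -1 (Z(c, A) = -⅓*3 = -1)
a(B, M) = -1 - B (a(B, M) = (-1)³ - B = -1 - B)
z(F, L) = -52 + F (z(F, L) = (F + (-1 - 1*(-5))) - 56 = (F + (-1 + 5)) - 56 = (F + 4) - 56 = (4 + F) - 56 = -52 + F)
-31619 - z(140, y) = -31619 - (-52 + 140) = -31619 - 1*88 = -31619 - 88 = -31707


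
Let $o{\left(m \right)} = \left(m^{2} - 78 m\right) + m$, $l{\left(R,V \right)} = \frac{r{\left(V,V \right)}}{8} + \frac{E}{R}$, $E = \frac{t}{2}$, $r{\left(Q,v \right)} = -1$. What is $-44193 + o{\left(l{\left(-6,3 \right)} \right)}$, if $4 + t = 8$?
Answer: $- \frac{25434719}{576} \approx -44158.0$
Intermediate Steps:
$t = 4$ ($t = -4 + 8 = 4$)
$E = 2$ ($E = \frac{4}{2} = 4 \cdot \frac{1}{2} = 2$)
$l{\left(R,V \right)} = - \frac{1}{8} + \frac{2}{R}$
$o{\left(m \right)} = m^{2} - 77 m$
$-44193 + o{\left(l{\left(-6,3 \right)} \right)} = -44193 + \frac{16 - -6}{8 \left(-6\right)} \left(-77 + \frac{16 - -6}{8 \left(-6\right)}\right) = -44193 + \frac{1}{8} \left(- \frac{1}{6}\right) \left(16 + 6\right) \left(-77 + \frac{1}{8} \left(- \frac{1}{6}\right) \left(16 + 6\right)\right) = -44193 + \frac{1}{8} \left(- \frac{1}{6}\right) 22 \left(-77 + \frac{1}{8} \left(- \frac{1}{6}\right) 22\right) = -44193 - \frac{11 \left(-77 - \frac{11}{24}\right)}{24} = -44193 - - \frac{20449}{576} = -44193 + \frac{20449}{576} = - \frac{25434719}{576}$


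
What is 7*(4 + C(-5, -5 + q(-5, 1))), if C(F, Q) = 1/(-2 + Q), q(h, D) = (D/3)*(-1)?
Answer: 595/22 ≈ 27.045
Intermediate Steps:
q(h, D) = -D/3 (q(h, D) = (D*(⅓))*(-1) = (D/3)*(-1) = -D/3)
7*(4 + C(-5, -5 + q(-5, 1))) = 7*(4 + 1/(-2 + (-5 - ⅓*1))) = 7*(4 + 1/(-2 + (-5 - ⅓))) = 7*(4 + 1/(-2 - 16/3)) = 7*(4 + 1/(-22/3)) = 7*(4 - 3/22) = 7*(85/22) = 595/22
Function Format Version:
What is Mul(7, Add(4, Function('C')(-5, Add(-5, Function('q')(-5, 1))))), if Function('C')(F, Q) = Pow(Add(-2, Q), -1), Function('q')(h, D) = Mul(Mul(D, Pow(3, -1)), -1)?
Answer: Rational(595, 22) ≈ 27.045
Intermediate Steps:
Function('q')(h, D) = Mul(Rational(-1, 3), D) (Function('q')(h, D) = Mul(Mul(D, Rational(1, 3)), -1) = Mul(Mul(Rational(1, 3), D), -1) = Mul(Rational(-1, 3), D))
Mul(7, Add(4, Function('C')(-5, Add(-5, Function('q')(-5, 1))))) = Mul(7, Add(4, Pow(Add(-2, Add(-5, Mul(Rational(-1, 3), 1))), -1))) = Mul(7, Add(4, Pow(Add(-2, Add(-5, Rational(-1, 3))), -1))) = Mul(7, Add(4, Pow(Add(-2, Rational(-16, 3)), -1))) = Mul(7, Add(4, Pow(Rational(-22, 3), -1))) = Mul(7, Add(4, Rational(-3, 22))) = Mul(7, Rational(85, 22)) = Rational(595, 22)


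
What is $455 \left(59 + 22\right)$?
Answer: $36855$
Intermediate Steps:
$455 \left(59 + 22\right) = 455 \cdot 81 = 36855$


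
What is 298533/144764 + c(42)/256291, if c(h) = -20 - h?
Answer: 76502345735/37101710324 ≈ 2.0620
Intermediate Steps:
298533/144764 + c(42)/256291 = 298533/144764 + (-20 - 1*42)/256291 = 298533*(1/144764) + (-20 - 42)*(1/256291) = 298533/144764 - 62*1/256291 = 298533/144764 - 62/256291 = 76502345735/37101710324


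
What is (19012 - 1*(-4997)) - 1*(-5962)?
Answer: 29971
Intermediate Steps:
(19012 - 1*(-4997)) - 1*(-5962) = (19012 + 4997) + 5962 = 24009 + 5962 = 29971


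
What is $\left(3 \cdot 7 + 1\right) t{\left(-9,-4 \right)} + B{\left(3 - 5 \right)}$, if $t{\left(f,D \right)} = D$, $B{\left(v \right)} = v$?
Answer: $-90$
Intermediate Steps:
$\left(3 \cdot 7 + 1\right) t{\left(-9,-4 \right)} + B{\left(3 - 5 \right)} = \left(3 \cdot 7 + 1\right) \left(-4\right) + \left(3 - 5\right) = \left(21 + 1\right) \left(-4\right) - 2 = 22 \left(-4\right) - 2 = -88 - 2 = -90$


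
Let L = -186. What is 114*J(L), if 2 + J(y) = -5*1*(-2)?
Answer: 912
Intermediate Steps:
J(y) = 8 (J(y) = -2 - 5*1*(-2) = -2 - 5*(-2) = -2 + 10 = 8)
114*J(L) = 114*8 = 912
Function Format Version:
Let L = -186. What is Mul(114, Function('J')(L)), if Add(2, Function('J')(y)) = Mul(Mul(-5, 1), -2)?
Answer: 912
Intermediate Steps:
Function('J')(y) = 8 (Function('J')(y) = Add(-2, Mul(Mul(-5, 1), -2)) = Add(-2, Mul(-5, -2)) = Add(-2, 10) = 8)
Mul(114, Function('J')(L)) = Mul(114, 8) = 912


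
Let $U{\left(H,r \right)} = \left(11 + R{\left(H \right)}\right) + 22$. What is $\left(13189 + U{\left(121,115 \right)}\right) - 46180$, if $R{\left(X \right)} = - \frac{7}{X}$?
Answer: $- \frac{3987925}{121} \approx -32958.0$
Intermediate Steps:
$U{\left(H,r \right)} = 33 - \frac{7}{H}$ ($U{\left(H,r \right)} = \left(11 - \frac{7}{H}\right) + 22 = 33 - \frac{7}{H}$)
$\left(13189 + U{\left(121,115 \right)}\right) - 46180 = \left(13189 + \left(33 - \frac{7}{121}\right)\right) - 46180 = \left(13189 + \frac{3986}{121}\right) - 46180 = \frac{1599855}{121} - 46180 = - \frac{3987925}{121}$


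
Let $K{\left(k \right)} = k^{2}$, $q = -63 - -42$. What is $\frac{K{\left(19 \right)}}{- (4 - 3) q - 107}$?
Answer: $- \frac{361}{86} \approx -4.1977$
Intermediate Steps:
$q = -21$ ($q = -63 + 42 = -21$)
$\frac{K{\left(19 \right)}}{- (4 - 3) q - 107} = \frac{19^{2}}{- (4 - 3) \left(-21\right) - 107} = \frac{361}{\left(-1\right) 1 \left(-21\right) - 107} = \frac{361}{\left(-1\right) \left(-21\right) - 107} = \frac{361}{21 - 107} = \frac{361}{-86} = 361 \left(- \frac{1}{86}\right) = - \frac{361}{86}$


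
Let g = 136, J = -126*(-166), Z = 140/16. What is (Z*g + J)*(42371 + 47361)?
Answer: 1983615592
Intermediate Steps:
Z = 35/4 (Z = 140*(1/16) = 35/4 ≈ 8.7500)
J = 20916
(Z*g + J)*(42371 + 47361) = ((35/4)*136 + 20916)*(42371 + 47361) = (1190 + 20916)*89732 = 22106*89732 = 1983615592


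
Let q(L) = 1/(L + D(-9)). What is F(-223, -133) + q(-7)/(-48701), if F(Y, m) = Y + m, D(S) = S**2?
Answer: -1282979145/3603874 ≈ -356.00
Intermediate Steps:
q(L) = 1/(81 + L) (q(L) = 1/(L + (-9)**2) = 1/(L + 81) = 1/(81 + L))
F(-223, -133) + q(-7)/(-48701) = (-223 - 133) + 1/((81 - 7)*(-48701)) = -356 - 1/48701/74 = -356 + (1/74)*(-1/48701) = -356 - 1/3603874 = -1282979145/3603874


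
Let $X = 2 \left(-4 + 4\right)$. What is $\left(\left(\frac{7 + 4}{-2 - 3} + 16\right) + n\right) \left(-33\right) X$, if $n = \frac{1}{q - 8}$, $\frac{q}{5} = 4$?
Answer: $0$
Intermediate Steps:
$q = 20$ ($q = 5 \cdot 4 = 20$)
$n = \frac{1}{12}$ ($n = \frac{1}{20 - 8} = \frac{1}{12} \approx 0.083333$)
$X = 0$ ($X = 2 \cdot 0 = 0$)
$\left(\left(\frac{7 + 4}{-2 - 3} + 16\right) + n\right) \left(-33\right) X = \left(\left(\frac{7 + 4}{-2 - 3} + 16\right) + \frac{1}{12}\right) \left(-33\right) 0 = \left(\left(\frac{11}{-5} + 16\right) + \frac{1}{12}\right) \left(-33\right) 0 = \left(\left(11 \left(- \frac{1}{5}\right) + 16\right) + \frac{1}{12}\right) \left(-33\right) 0 = \left(\left(- \frac{11}{5} + 16\right) + \frac{1}{12}\right) \left(-33\right) 0 = \left(\frac{69}{5} + \frac{1}{12}\right) \left(-33\right) 0 = \frac{833}{60} \left(-33\right) 0 = \left(- \frac{9163}{20}\right) 0 = 0$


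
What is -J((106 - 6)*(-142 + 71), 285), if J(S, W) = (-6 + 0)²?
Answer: -36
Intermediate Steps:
J(S, W) = 36 (J(S, W) = (-6)² = 36)
-J((106 - 6)*(-142 + 71), 285) = -1*36 = -36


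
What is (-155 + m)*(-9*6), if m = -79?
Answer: 12636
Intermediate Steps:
(-155 + m)*(-9*6) = (-155 - 79)*(-9*6) = -234*(-54) = 12636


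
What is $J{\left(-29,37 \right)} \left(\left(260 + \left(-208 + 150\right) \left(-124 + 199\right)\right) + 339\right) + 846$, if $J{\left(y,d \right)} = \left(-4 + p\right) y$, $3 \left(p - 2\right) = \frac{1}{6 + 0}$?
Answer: $- \frac{3792037}{18} \approx -2.1067 \cdot 10^{5}$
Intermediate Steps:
$p = \frac{37}{18}$ ($p = 2 + \frac{1}{3 \left(6 + 0\right)} = 2 + \frac{1}{3 \cdot 6} = 2 + \frac{1}{3} \cdot \frac{1}{6} = 2 + \frac{1}{18} = \frac{37}{18} \approx 2.0556$)
$J{\left(y,d \right)} = - \frac{35 y}{18}$ ($J{\left(y,d \right)} = \left(-4 + \frac{37}{18}\right) y = - \frac{35 y}{18}$)
$J{\left(-29,37 \right)} \left(\left(260 + \left(-208 + 150\right) \left(-124 + 199\right)\right) + 339\right) + 846 = \left(- \frac{35}{18}\right) \left(-29\right) \left(\left(260 + \left(-208 + 150\right) \left(-124 + 199\right)\right) + 339\right) + 846 = \frac{1015 \left(\left(260 - 4350\right) + 339\right)}{18} + 846 = \frac{1015 \left(-4090 + 339\right)}{18} + 846 = \frac{1015}{18} \left(-3751\right) + 846 = - \frac{3807265}{18} + 846 = - \frac{3792037}{18}$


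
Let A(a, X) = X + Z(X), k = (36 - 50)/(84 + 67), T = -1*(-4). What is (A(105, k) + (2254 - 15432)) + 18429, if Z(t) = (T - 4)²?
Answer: 792887/151 ≈ 5250.9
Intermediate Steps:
T = 4
k = -14/151 ≈ -0.092715
Z(t) = 0 (Z(t) = (4 - 4)² = 0² = 0)
A(a, X) = X (A(a, X) = X + 0 = X)
(A(105, k) + (2254 - 15432)) + 18429 = (-14/151 + (2254 - 15432)) + 18429 = (-14/151 - 13178) + 18429 = -1989892/151 + 18429 = 792887/151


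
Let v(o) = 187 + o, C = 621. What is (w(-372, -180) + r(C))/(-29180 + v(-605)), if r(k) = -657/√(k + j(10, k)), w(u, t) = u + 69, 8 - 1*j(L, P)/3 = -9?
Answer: 101/9866 + 73*√42/552496 ≈ 0.011093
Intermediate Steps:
j(L, P) = 51 (j(L, P) = 24 - 3*(-9) = 24 + 27 = 51)
w(u, t) = 69 + u
r(k) = -657/√(51 + k) (r(k) = -657/√(k + 51) = -657/√(51 + k))
(w(-372, -180) + r(C))/(-29180 + v(-605)) = ((69 - 372) - 657/√(51 + 621))/(-29180 + (187 - 605)) = (-303 - 219*√42/56)/(-29180 - 418) = (-303 - 219*√42/56)/(-29598) = (-303 - 219*√42/56)*(-1/29598) = 101/9866 + 73*√42/552496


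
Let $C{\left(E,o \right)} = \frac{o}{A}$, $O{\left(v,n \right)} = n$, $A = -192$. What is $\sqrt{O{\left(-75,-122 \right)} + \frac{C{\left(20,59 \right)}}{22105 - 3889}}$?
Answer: $\frac{i \sqrt{647717914074}}{72864} \approx 11.045 i$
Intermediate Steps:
$C{\left(E,o \right)} = - \frac{o}{192}$ ($C{\left(E,o \right)} = \frac{o}{-192} = o \left(- \frac{1}{192}\right) = - \frac{o}{192}$)
$\sqrt{O{\left(-75,-122 \right)} + \frac{C{\left(20,59 \right)}}{22105 - 3889}} = \sqrt{-122 + \frac{\left(- \frac{1}{192}\right) 59}{22105 - 3889}} = \sqrt{-122 - \frac{59}{192 \cdot 18216}} = \sqrt{-122 - \frac{59}{3497472}} = \sqrt{- \frac{426691643}{3497472}} = \frac{i \sqrt{647717914074}}{72864}$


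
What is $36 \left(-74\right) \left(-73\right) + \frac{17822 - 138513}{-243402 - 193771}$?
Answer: $\frac{85018028347}{437173} \approx 1.9447 \cdot 10^{5}$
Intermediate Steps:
$36 \left(-74\right) \left(-73\right) + \frac{17822 - 138513}{-243402 - 193771} = \left(-2664\right) \left(-73\right) - \frac{120691}{-437173} = 194472 - - \frac{120691}{437173} = 194472 + \frac{120691}{437173} = \frac{85018028347}{437173}$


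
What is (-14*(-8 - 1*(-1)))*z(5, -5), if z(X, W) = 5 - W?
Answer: 980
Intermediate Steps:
(-14*(-8 - 1*(-1)))*z(5, -5) = (-14*(-8 - 1*(-1)))*(5 - 1*(-5)) = (-14*(-8 + 1))*(5 + 5) = -14*(-7)*10 = 98*10 = 980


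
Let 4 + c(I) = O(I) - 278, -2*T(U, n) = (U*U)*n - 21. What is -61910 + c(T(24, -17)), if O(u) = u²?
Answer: 96046201/4 ≈ 2.4012e+7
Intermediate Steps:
T(U, n) = 21/2 - n*U²/2 (T(U, n) = -((U*U)*n - 21)/2 = -(U²*n - 21)/2 = -(n*U² - 21)/2 = -(-21 + n*U²)/2 = 21/2 - n*U²/2)
c(I) = -282 + I² (c(I) = -4 + (I² - 278) = -4 + (-278 + I²) = -282 + I²)
-61910 + c(T(24, -17)) = -61910 + (-282 + (21/2 - ½*(-17)*24²)²) = -61910 + (-282 + (21/2 - ½*(-17)*576)²) = -61910 + (-282 + (21/2 + 4896)²) = -61910 + (-282 + (9813/2)²) = -61910 + (-282 + 96294969/4) = -61910 + 96293841/4 = 96046201/4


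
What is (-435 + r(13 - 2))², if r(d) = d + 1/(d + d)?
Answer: 86992929/484 ≈ 1.7974e+5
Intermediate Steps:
r(d) = d + 1/(2*d)
(-435 + r(13 - 2))² = (-435 + ((13 - 2) + 1/(2*(13 - 2))))² = (-435 + (11 + (½)/11))² = (-435 + (11 + (½)*(1/11)))² = (-435 + (11 + 1/22))² = (-435 + 243/22)² = (-9327/22)² = 86992929/484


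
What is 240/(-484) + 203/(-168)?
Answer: -4949/2904 ≈ -1.7042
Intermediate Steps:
240/(-484) + 203/(-168) = 240*(-1/484) + 203*(-1/168) = -60/121 - 29/24 = -4949/2904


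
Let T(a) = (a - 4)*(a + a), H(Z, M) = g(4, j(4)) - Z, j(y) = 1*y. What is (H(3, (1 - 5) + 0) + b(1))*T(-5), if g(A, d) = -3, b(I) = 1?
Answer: -450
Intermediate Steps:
j(y) = y
H(Z, M) = -3 - Z
T(a) = 2*a*(-4 + a) (T(a) = (-4 + a)*(2*a) = 2*a*(-4 + a))
(H(3, (1 - 5) + 0) + b(1))*T(-5) = ((-3 - 1*3) + 1)*(2*(-5)*(-4 - 5)) = ((-3 - 3) + 1)*(2*(-5)*(-9)) = (-6 + 1)*90 = -5*90 = -450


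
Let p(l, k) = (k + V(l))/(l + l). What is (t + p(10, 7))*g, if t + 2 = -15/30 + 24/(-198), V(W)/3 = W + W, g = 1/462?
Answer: 481/304920 ≈ 0.0015775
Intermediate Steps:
g = 1/462 ≈ 0.0021645
V(W) = 6*W (V(W) = 3*(W + W) = 3*(2*W) = 6*W)
p(l, k) = (k + 6*l)/(2*l) (p(l, k) = (k + 6*l)/(l + l) = (k + 6*l)/((2*l)) = (k + 6*l)*(1/(2*l)) = (k + 6*l)/(2*l))
t = -173/66 (t = -2 + (-15/30 + 24/(-198)) = -2 + (-15*1/30 + 24*(-1/198)) = -2 + (-½ - 4/33) = -2 - 41/66 = -173/66 ≈ -2.6212)
(t + p(10, 7))*g = (-173/66 + (3 + (½)*7/10))*(1/462) = (-173/66 + (3 + (½)*7*(⅒)))*(1/462) = (-173/66 + (3 + 7/20))*(1/462) = (-173/66 + 67/20)*(1/462) = (481/660)*(1/462) = 481/304920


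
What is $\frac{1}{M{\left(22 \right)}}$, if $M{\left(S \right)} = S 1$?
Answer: $\frac{1}{22} \approx 0.045455$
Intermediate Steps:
$M{\left(S \right)} = S$
$\frac{1}{M{\left(22 \right)}} = \frac{1}{22}$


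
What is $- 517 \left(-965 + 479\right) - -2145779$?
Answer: $2397041$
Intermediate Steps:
$- 517 \left(-965 + 479\right) - -2145779 = \left(-517\right) \left(-486\right) + 2145779 = 251262 + 2145779 = 2397041$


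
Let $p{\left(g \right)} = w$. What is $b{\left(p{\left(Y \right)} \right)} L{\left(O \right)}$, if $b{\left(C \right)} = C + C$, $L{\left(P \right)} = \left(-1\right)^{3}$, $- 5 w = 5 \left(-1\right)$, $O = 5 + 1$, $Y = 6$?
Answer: $-2$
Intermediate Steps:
$O = 6$
$w = 1$ ($w = - \frac{5 \left(-1\right)}{5} = \left(- \frac{1}{5}\right) \left(-5\right) = 1$)
$p{\left(g \right)} = 1$
$L{\left(P \right)} = -1$
$b{\left(C \right)} = 2 C$
$b{\left(p{\left(Y \right)} \right)} L{\left(O \right)} = 2 \cdot 1 \left(-1\right) = 2 \left(-1\right) = -2$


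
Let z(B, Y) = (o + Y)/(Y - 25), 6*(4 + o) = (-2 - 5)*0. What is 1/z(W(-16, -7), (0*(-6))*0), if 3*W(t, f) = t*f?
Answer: 25/4 ≈ 6.2500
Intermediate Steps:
o = -4 (o = -4 + ((-2 - 5)*0)/6 = -4 + (-7*0)/6 = -4 + (1/6)*0 = -4 + 0 = -4)
W(t, f) = f*t/3 (W(t, f) = (t*f)/3 = (f*t)/3 = f*t/3)
z(B, Y) = (-4 + Y)/(-25 + Y) (z(B, Y) = (-4 + Y)/(Y - 25) = (-4 + Y)/(-25 + Y))
1/z(W(-16, -7), (0*(-6))*0) = 1/((-4 + (0*(-6))*0)/(-25 + (0*(-6))*0)) = 1/((-4 + 0*0)/(-25 + 0*0)) = 1/((-4 + 0)/(-25 + 0)) = 1/(-4/(-25)) = 1/(-1/25*(-4)) = 1/(4/25) = 25/4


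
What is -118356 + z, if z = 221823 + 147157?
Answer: 250624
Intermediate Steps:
z = 368980
-118356 + z = -118356 + 368980 = 250624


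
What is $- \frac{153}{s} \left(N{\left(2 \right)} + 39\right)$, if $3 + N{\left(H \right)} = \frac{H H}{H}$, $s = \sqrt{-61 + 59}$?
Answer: $2907 i \sqrt{2} \approx 4111.1 i$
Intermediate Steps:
$s = i \sqrt{2}$ ($s = \sqrt{-2} = i \sqrt{2} \approx 1.4142 i$)
$N{\left(H \right)} = -3 + H$ ($N{\left(H \right)} = -3 + \frac{H H}{H} = -3 + \frac{H^{2}}{H} = -3 + H$)
$- \frac{153}{s} \left(N{\left(2 \right)} + 39\right) = - \frac{153}{i \sqrt{2}} \left(\left(-3 + 2\right) + 39\right) = - 153 \left(- \frac{i \sqrt{2}}{2}\right) \left(-1 + 39\right) = \frac{153 i \sqrt{2}}{2} \cdot 38 = 2907 i \sqrt{2}$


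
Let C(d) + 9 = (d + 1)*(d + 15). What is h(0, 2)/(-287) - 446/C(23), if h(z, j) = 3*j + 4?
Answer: -19576/37023 ≈ -0.52875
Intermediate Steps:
h(z, j) = 4 + 3*j
C(d) = -9 + (1 + d)*(15 + d) (C(d) = -9 + (d + 1)*(d + 15) = -9 + (1 + d)*(15 + d))
h(0, 2)/(-287) - 446/C(23) = (4 + 3*2)/(-287) - 446/(6 + 23**2 + 16*23) = (4 + 6)*(-1/287) - 446/(6 + 529 + 368) = 10*(-1/287) - 446/903 = -10/287 - 446*1/903 = -10/287 - 446/903 = -19576/37023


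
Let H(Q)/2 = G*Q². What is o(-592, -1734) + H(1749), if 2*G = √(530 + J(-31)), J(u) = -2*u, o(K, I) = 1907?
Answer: 1907 + 12236004*√37 ≈ 7.4431e+7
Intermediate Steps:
G = 2*√37 (G = √(530 - 2*(-31))/2 = √(530 + 62)/2 = √592/2 = (4*√37)/2 = 2*√37 ≈ 12.166)
H(Q) = 4*√37*Q² (H(Q) = 2*((2*√37)*Q²) = 2*(2*√37*Q²) = 4*√37*Q²)
o(-592, -1734) + H(1749) = 1907 + 4*√37*1749² = 1907 + 4*√37*3059001 = 1907 + 12236004*√37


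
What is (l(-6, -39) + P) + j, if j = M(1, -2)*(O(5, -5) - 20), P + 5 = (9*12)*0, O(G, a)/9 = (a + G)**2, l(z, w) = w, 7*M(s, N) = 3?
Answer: -368/7 ≈ -52.571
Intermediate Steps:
M(s, N) = 3/7 (M(s, N) = (1/7)*3 = 3/7)
O(G, a) = 9*(G + a)**2 (O(G, a) = 9*(a + G)**2 = 9*(G + a)**2)
P = -5 (P = -5 + (9*12)*0 = -5 + 108*0 = -5 + 0 = -5)
j = -60/7 (j = 3*(9*(5 - 5)**2 - 20)/7 = 3*(9*0**2 - 20)/7 = 3*(9*0 - 20)/7 = 3*(0 - 20)/7 = (3/7)*(-20) = -60/7 ≈ -8.5714)
(l(-6, -39) + P) + j = (-39 - 5) - 60/7 = -44 - 60/7 = -368/7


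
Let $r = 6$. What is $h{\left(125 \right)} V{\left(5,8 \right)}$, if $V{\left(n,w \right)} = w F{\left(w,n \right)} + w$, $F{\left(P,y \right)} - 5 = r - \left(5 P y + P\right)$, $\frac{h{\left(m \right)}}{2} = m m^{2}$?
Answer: $-6125000000$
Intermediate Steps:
$h{\left(m \right)} = 2 m^{3}$ ($h{\left(m \right)} = 2 m m^{2} = 2 m^{3}$)
$F{\left(P,y \right)} = 11 - P - 5 P y$ ($F{\left(P,y \right)} = 5 - \left(-6 + P + 5 P y\right) = 11 - P - 5 P y$)
$V{\left(n,w \right)} = w + w \left(11 - w - 5 n w\right)$ ($V{\left(n,w \right)} = w \left(11 - w - 5 w n\right) + w = w \left(11 - w - 5 n w\right) + w = w + w \left(11 - w - 5 n w\right)$)
$h{\left(125 \right)} V{\left(5,8 \right)} = 2 \cdot 125^{3} \cdot 8 \left(12 - 8 - 25 \cdot 8\right) = 2 \cdot 1953125 \cdot 8 \left(12 - 8 - 200\right) = 3906250 \cdot 8 \left(-196\right) = 3906250 \left(-1568\right) = -6125000000$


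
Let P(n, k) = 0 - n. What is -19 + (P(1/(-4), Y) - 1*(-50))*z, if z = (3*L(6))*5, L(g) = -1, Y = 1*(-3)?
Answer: -3091/4 ≈ -772.75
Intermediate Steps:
Y = -3
P(n, k) = -n
z = -15 (z = (3*(-1))*5 = -3*5 = -15)
-19 + (P(1/(-4), Y) - 1*(-50))*z = -19 + (-1/(-4) - 1*(-50))*(-15) = -19 + (-1*(-¼) + 50)*(-15) = -19 + (¼ + 50)*(-15) = -19 + (201/4)*(-15) = -19 - 3015/4 = -3091/4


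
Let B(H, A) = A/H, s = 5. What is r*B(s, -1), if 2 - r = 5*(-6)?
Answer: -32/5 ≈ -6.4000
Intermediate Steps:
r = 32 (r = 2 - 5*(-6) = 2 - 1*(-30) = 2 + 30 = 32)
r*B(s, -1) = 32*(-1/5) = 32*(-1*⅕) = 32*(-⅕) = -32/5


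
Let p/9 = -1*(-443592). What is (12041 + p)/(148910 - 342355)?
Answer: -4004369/193445 ≈ -20.700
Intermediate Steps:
p = 3992328 (p = 9*(-1*(-443592)) = 9*443592 = 3992328)
(12041 + p)/(148910 - 342355) = (12041 + 3992328)/(148910 - 342355) = 4004369/(-193445) = 4004369*(-1/193445) = -4004369/193445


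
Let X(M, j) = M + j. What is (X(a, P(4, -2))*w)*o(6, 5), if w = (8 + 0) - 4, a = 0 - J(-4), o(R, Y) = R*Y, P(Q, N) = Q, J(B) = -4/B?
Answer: 360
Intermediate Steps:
a = -1 (a = 0 - (-4)/(-4) = 0 - (-4)*(-1)/4 = 0 - 1*1 = 0 - 1 = -1)
w = 4 (w = 8 - 4 = 4)
(X(a, P(4, -2))*w)*o(6, 5) = ((-1 + 4)*4)*(6*5) = (3*4)*30 = 12*30 = 360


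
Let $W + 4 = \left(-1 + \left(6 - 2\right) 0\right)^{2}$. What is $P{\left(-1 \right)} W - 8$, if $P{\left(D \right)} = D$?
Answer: $-5$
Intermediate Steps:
$W = -3$ ($W = -4 + \left(-1 + \left(6 - 2\right) 0\right)^{2} = -4 + \left(-1 + 4 \cdot 0\right)^{2} = -4 + \left(-1 + 0\right)^{2} = -4 + \left(-1\right)^{2} = -4 + 1 = -3$)
$P{\left(-1 \right)} W - 8 = \left(-1\right) \left(-3\right) - 8 = 3 - 8 = -5$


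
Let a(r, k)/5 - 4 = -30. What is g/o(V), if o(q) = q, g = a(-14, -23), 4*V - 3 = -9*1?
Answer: 260/3 ≈ 86.667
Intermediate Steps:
a(r, k) = -130 (a(r, k) = 20 + 5*(-30) = 20 - 150 = -130)
V = -3/2 (V = ¾ + (-9*1)/4 = ¾ + (¼)*(-9) = ¾ - 9/4 = -3/2 ≈ -1.5000)
g = -130
g/o(V) = -130/(-3/2) = -130*(-⅔) = 260/3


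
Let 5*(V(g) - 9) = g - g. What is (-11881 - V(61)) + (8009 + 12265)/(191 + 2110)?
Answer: -9112872/767 ≈ -11881.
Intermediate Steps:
V(g) = 9 (V(g) = 9 + (g - g)/5 = 9 + (⅕)*0 = 9 + 0 = 9)
(-11881 - V(61)) + (8009 + 12265)/(191 + 2110) = (-11881 - 1*9) + (8009 + 12265)/(191 + 2110) = (-11881 - 9) + 20274/2301 = -11890 + 20274*(1/2301) = -11890 + 6758/767 = -9112872/767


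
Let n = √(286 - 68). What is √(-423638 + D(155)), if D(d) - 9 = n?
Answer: √(-423629 + √218) ≈ 650.86*I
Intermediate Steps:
n = √218 ≈ 14.765
D(d) = 9 + √218
√(-423638 + D(155)) = √(-423638 + (9 + √218)) = √(-423629 + √218)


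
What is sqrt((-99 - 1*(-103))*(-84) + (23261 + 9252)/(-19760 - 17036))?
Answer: I*sqrt(114030518831)/18398 ≈ 18.354*I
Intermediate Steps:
sqrt((-99 - 1*(-103))*(-84) + (23261 + 9252)/(-19760 - 17036)) = sqrt((-99 + 103)*(-84) + 32513/(-36796)) = sqrt(4*(-84) + 32513*(-1/36796)) = sqrt(-336 - 32513/36796) = sqrt(-12395969/36796) = I*sqrt(114030518831)/18398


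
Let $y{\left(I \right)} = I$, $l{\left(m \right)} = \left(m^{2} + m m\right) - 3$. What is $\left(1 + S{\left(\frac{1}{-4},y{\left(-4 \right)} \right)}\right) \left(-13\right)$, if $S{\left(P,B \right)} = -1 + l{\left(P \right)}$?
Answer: $\frac{299}{8} \approx 37.375$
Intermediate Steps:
$l{\left(m \right)} = -3 + 2 m^{2}$ ($l{\left(m \right)} = \left(m^{2} + m^{2}\right) - 3 = 2 m^{2} - 3 = -3 + 2 m^{2}$)
$S{\left(P,B \right)} = -4 + 2 P^{2}$ ($S{\left(P,B \right)} = -1 + \left(-3 + 2 P^{2}\right) = -4 + 2 P^{2}$)
$\left(1 + S{\left(\frac{1}{-4},y{\left(-4 \right)} \right)}\right) \left(-13\right) = \left(1 - \left(4 - 2 \left(\frac{1}{-4}\right)^{2}\right)\right) \left(-13\right) = \left(1 - \left(4 - 2 \left(- \frac{1}{4}\right)^{2}\right)\right) \left(-13\right) = \left(1 + \left(-4 + 2 \cdot \frac{1}{16}\right)\right) \left(-13\right) = \left(1 + \left(-4 + \frac{1}{8}\right)\right) \left(-13\right) = \left(1 - \frac{31}{8}\right) \left(-13\right) = \left(- \frac{23}{8}\right) \left(-13\right) = \frac{299}{8}$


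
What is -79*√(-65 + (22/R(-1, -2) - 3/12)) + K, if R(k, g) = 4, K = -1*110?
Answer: -110 - 79*I*√239/2 ≈ -110.0 - 610.66*I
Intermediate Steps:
K = -110
-79*√(-65 + (22/R(-1, -2) - 3/12)) + K = -79*√(-65 + (22/4 - 3/12)) - 110 = -79*√(-65 + (22*(¼) - 3*1/12)) - 110 = -79*√(-65 + (11/2 - ¼)) - 110 = -79*√(-65 + 21/4) - 110 = -79*I*√239/2 - 110 = -110 - 79*I*√239/2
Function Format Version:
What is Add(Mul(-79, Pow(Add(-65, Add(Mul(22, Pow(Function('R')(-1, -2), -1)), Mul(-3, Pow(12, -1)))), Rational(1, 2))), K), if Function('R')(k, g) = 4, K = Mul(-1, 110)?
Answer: Add(-110, Mul(Rational(-79, 2), I, Pow(239, Rational(1, 2)))) ≈ Add(-110.00, Mul(-610.66, I))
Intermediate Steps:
K = -110
Add(Mul(-79, Pow(Add(-65, Add(Mul(22, Pow(Function('R')(-1, -2), -1)), Mul(-3, Pow(12, -1)))), Rational(1, 2))), K) = Add(Mul(-79, Pow(Add(-65, Add(Mul(22, Pow(4, -1)), Mul(-3, Pow(12, -1)))), Rational(1, 2))), -110) = Add(Mul(-79, Pow(Add(-65, Add(Mul(22, Rational(1, 4)), Mul(-3, Rational(1, 12)))), Rational(1, 2))), -110) = Add(Mul(-79, Pow(Add(-65, Add(Rational(11, 2), Rational(-1, 4))), Rational(1, 2))), -110) = Add(Mul(-79, Pow(Add(-65, Rational(21, 4)), Rational(1, 2))), -110) = Add(Mul(-79, Pow(Rational(-239, 4), Rational(1, 2))), -110) = Add(Mul(-79, Mul(Rational(1, 2), I, Pow(239, Rational(1, 2)))), -110) = Add(Mul(Rational(-79, 2), I, Pow(239, Rational(1, 2))), -110) = Add(-110, Mul(Rational(-79, 2), I, Pow(239, Rational(1, 2))))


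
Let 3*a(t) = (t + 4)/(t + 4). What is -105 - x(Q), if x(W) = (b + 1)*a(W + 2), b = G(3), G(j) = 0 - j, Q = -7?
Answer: -313/3 ≈ -104.33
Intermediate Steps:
a(t) = 1/3 (a(t) = ((t + 4)/(t + 4))/3 = ((4 + t)/(4 + t))/3 = (1/3)*1 = 1/3)
G(j) = -j
b = -3 (b = -1*3 = -3)
x(W) = -2/3 (x(W) = (-3 + 1)*(1/3) = -2*1/3 = -2/3)
-105 - x(Q) = -105 - 1*(-2/3) = -105 + 2/3 = -313/3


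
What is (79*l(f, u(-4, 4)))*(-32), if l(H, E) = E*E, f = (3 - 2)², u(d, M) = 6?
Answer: -91008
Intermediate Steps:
f = 1 (f = 1² = 1)
l(H, E) = E²
(79*l(f, u(-4, 4)))*(-32) = (79*6²)*(-32) = (79*36)*(-32) = 2844*(-32) = -91008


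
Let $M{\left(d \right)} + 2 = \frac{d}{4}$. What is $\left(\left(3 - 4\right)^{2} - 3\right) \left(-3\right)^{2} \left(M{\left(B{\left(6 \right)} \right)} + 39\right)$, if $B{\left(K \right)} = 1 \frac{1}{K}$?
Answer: $- \frac{2667}{4} \approx -666.75$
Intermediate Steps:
$B{\left(K \right)} = \frac{1}{K}$
$M{\left(d \right)} = -2 + \frac{d}{4}$
$\left(\left(3 - 4\right)^{2} - 3\right) \left(-3\right)^{2} \left(M{\left(B{\left(6 \right)} \right)} + 39\right) = \left(\left(3 - 4\right)^{2} - 3\right) \left(-3\right)^{2} \left(\left(-2 + \frac{1}{4 \cdot 6}\right) + 39\right) = \left(\left(-1\right)^{2} - 3\right) 9 \left(\left(-2 + \frac{1}{4} \cdot \frac{1}{6}\right) + 39\right) = \left(1 - 3\right) 9 \left(\left(-2 + \frac{1}{24}\right) + 39\right) = \left(-2\right) 9 \left(- \frac{47}{24} + 39\right) = \left(-18\right) \frac{889}{24} = - \frac{2667}{4}$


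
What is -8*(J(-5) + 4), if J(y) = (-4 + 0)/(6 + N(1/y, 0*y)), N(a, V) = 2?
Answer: -28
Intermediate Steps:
J(y) = -½ (J(y) = (-4 + 0)/(6 + 2) = -4/8 = -4*⅛ = -½)
-8*(J(-5) + 4) = -8*(-½ + 4) = -8*7/2 = -28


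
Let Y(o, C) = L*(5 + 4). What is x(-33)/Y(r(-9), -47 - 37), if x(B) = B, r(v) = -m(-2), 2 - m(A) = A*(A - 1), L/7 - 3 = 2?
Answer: -11/105 ≈ -0.10476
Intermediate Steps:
L = 35 (L = 21 + 7*2 = 21 + 14 = 35)
m(A) = 2 - A*(-1 + A) (m(A) = 2 - A*(A - 1) = 2 - A*(-1 + A))
r(v) = 4 (r(v) = -(2 - 2 - 1*(-2)**2) = -(2 - 2 - 1*4) = -(2 - 2 - 4) = -1*(-4) = 4)
Y(o, C) = 315 (Y(o, C) = 35*(5 + 4) = 35*9 = 315)
x(-33)/Y(r(-9), -47 - 37) = -33/315 = -33*1/315 = -11/105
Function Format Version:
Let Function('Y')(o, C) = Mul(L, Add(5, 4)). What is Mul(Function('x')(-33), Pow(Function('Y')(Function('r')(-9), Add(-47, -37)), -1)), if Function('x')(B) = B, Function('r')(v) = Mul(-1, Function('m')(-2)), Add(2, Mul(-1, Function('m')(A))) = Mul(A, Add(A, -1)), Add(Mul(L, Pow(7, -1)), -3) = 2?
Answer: Rational(-11, 105) ≈ -0.10476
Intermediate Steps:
L = 35 (L = Add(21, Mul(7, 2)) = Add(21, 14) = 35)
Function('m')(A) = Add(2, Mul(-1, A, Add(-1, A))) (Function('m')(A) = Add(2, Mul(-1, Mul(A, Add(A, -1)))) = Add(2, Mul(-1, Mul(A, Add(-1, A)))) = Add(2, Mul(-1, A, Add(-1, A))))
Function('r')(v) = 4 (Function('r')(v) = Mul(-1, Add(2, -2, Mul(-1, Pow(-2, 2)))) = Mul(-1, Add(2, -2, Mul(-1, 4))) = Mul(-1, Add(2, -2, -4)) = Mul(-1, -4) = 4)
Function('Y')(o, C) = 315 (Function('Y')(o, C) = Mul(35, Add(5, 4)) = Mul(35, 9) = 315)
Mul(Function('x')(-33), Pow(Function('Y')(Function('r')(-9), Add(-47, -37)), -1)) = Mul(-33, Pow(315, -1)) = Mul(-33, Rational(1, 315)) = Rational(-11, 105)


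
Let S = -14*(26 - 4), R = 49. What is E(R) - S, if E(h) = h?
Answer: 357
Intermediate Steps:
S = -308 (S = -14*22 = -308)
E(R) - S = 49 - 1*(-308) = 49 + 308 = 357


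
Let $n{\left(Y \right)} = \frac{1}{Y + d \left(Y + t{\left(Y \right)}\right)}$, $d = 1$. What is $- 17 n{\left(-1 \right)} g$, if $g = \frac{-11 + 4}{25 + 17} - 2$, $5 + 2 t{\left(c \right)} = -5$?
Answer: $- \frac{221}{42} \approx -5.2619$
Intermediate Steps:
$t{\left(c \right)} = -5$ ($t{\left(c \right)} = - \frac{5}{2} + \frac{1}{2} \left(-5\right) = - \frac{5}{2} - \frac{5}{2} = -5$)
$g = - \frac{13}{6}$ ($g = - \frac{7}{42} - 2 = \left(-7\right) \frac{1}{42} - 2 = - \frac{1}{6} - 2 = - \frac{13}{6} \approx -2.1667$)
$n{\left(Y \right)} = \frac{1}{-5 + 2 Y}$ ($n{\left(Y \right)} = \frac{1}{Y + 1 \left(Y - 5\right)} = \frac{1}{Y + 1 \left(-5 + Y\right)} = \frac{1}{Y + \left(-5 + Y\right)} = \frac{1}{-5 + 2 Y}$)
$- 17 n{\left(-1 \right)} g = - \frac{17}{-5 + 2 \left(-1\right)} \left(- \frac{13}{6}\right) = - \frac{17}{-5 - 2} \left(- \frac{13}{6}\right) = - \frac{17}{-7} \left(- \frac{13}{6}\right) = \left(-17\right) \left(- \frac{1}{7}\right) \left(- \frac{13}{6}\right) = \frac{17}{7} \left(- \frac{13}{6}\right) = - \frac{221}{42}$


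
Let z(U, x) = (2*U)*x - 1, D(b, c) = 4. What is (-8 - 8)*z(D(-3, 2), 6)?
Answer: -752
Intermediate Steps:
z(U, x) = -1 + 2*U*x (z(U, x) = 2*U*x - 1 = -1 + 2*U*x)
(-8 - 8)*z(D(-3, 2), 6) = (-8 - 8)*(-1 + 2*4*6) = -16*(-1 + 48) = -16*47 = -752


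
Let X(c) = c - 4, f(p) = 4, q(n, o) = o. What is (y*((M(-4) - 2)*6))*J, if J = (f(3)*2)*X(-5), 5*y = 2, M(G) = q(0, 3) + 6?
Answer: -6048/5 ≈ -1209.6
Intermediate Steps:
M(G) = 9 (M(G) = 3 + 6 = 9)
X(c) = -4 + c
y = ⅖ (y = (⅕)*2 = ⅖ ≈ 0.40000)
J = -72 (J = (4*2)*(-4 - 5) = 8*(-9) = -72)
(y*((M(-4) - 2)*6))*J = (2*((9 - 2)*6)/5)*(-72) = (2*(7*6)/5)*(-72) = ((⅖)*42)*(-72) = (84/5)*(-72) = -6048/5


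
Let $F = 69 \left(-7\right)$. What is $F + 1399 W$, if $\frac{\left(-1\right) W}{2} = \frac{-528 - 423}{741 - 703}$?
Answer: $\frac{1321272}{19} \approx 69541.0$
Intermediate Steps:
$F = -483$
$W = \frac{951}{19}$ ($W = - 2 \frac{-528 - 423}{741 - 703} = - 2 \left(- \frac{951}{38}\right) = - 2 \left(\left(-951\right) \frac{1}{38}\right) = \left(-2\right) \left(- \frac{951}{38}\right) = \frac{951}{19} \approx 50.053$)
$F + 1399 W = -483 + 1399 \cdot \frac{951}{19} = -483 + \frac{1330449}{19} = \frac{1321272}{19}$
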